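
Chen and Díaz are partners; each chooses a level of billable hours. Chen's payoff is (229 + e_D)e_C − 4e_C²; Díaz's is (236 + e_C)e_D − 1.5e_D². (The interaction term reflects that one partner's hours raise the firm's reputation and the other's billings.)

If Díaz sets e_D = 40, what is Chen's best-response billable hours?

Expanding Chen's payoff: 229e_C + e_De_C − 4e_C².
∂π/∂e_C = 229 + e_D − 8e_C = 0, so e_C = 28.625 + 0.125e_D.
At e_D = 40: e_C = 28.625 + 0.125·40 = 33.625.

33.625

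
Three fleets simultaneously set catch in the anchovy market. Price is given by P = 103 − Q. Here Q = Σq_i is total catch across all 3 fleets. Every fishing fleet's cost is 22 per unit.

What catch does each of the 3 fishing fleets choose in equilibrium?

A representative fishing fleet's profit is π_i = q_i(103 − Q) − 22q_i, with Q = q_i + Σ_{j≠i} q_j.
First-order condition: 81 − 2q_i − Σ_{j≠i} q_j = 0.
With identical fishing fleets, set every q_j = q: then 81 − 2q − 2q = 0, i.e. q = 81/4 = 20.25.

20.25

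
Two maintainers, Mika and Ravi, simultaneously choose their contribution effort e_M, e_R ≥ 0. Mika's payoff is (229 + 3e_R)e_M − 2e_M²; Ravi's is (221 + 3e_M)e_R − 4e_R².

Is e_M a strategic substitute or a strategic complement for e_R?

strategic complements

Expanding Mika's payoff: 229e_M + 3e_Re_M − 2e_M².
∂π/∂e_M = 229 + 3e_R − 4e_M = 0, so e_M = 57.25 + 0.75e_R.
The best-response slope de_M/de_R = 0.75 > 0: the reaction function is upward-sloping, so the choices are strategic complements.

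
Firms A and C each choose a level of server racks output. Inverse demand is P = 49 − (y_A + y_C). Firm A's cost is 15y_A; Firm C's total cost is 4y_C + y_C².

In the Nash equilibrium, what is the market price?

28

Firm A's profit: π = y_A(49 − (y_A + y_C)) − 15y_A.
∂π/∂y_A = 34 − 2y_A − y_C = 0, so y_A = 17 − 0.5y_C.
For C: ∂π/∂y_C = 45 − 4y_C − y_A = 0 ⇒ y_C = 11.25 − 0.25y_A.
Substituting the second reaction function into the first: y_A = 17 − 0.5(11.25 − 0.25y_A), which gives 0.875y_A = 11.375 ⇒ y_A = 13.
Then y_C = 11.25 − 0.25·13 = 8.
Equilibrium price: P = 49 − 21 = 28.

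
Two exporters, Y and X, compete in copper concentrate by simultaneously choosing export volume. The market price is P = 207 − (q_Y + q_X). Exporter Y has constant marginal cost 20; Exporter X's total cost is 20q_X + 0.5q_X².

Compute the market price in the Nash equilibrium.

94.8

Exporter Y's profit: π = q_Y(207 − (q_Y + q_X)) − 20q_Y.
∂π/∂q_Y = 187 − 2q_Y − q_X = 0, so q_Y = 93.5 − 0.5q_X.
For X: ∂π/∂q_X = 187 − 3q_X − q_Y = 0 ⇒ q_X = 187/3 − (1/3)q_Y.
Plugging q_X into Y's best response: q_Y = 93.5 − 0.5(187/3 − (1/3)q_Y) ⇒ (5/6)q_Y = 187/3, so q_Y = 74.8.
Then q_X = 187/3 − (1/3)·74.8 = 37.4.
Equilibrium price: P = 207 − 112.2 = 94.8.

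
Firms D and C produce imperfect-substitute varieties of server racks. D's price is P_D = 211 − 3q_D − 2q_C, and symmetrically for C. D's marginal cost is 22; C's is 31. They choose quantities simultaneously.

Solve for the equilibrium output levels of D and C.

Firm D's profit: π = q_D(211 − 3q_D − 2q_C) − 22q_D.
∂π/∂q_D = 189 − 6q_D − 2q_C = 0 ⇒ q_D = 31.5 − (1/3)q_C.
Similarly q_C = 30 − (1/3)q_D.
Plugging q_C into D's best response: q_D = 31.5 − (1/3)(30 − (1/3)q_D) ⇒ (8/9)q_D = 21.5, so q_D = 24.1875.
Then q_C = 30 − (1/3)·24.1875 = 21.9375.

24.1875, 21.9375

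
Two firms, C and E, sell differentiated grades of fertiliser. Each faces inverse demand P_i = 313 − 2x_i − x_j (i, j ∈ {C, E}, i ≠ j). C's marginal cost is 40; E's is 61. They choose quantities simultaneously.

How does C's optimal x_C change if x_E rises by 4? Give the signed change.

Firm C's profit: π = x_C(313 − 2x_C − x_E) − 40x_C.
∂π/∂x_C = 273 − 4x_C − x_E = 0 ⇒ x_C = 68.25 − 0.25x_E.
The reaction-function slope is −0.25, so a 4-unit rise in x_E moves x_C by −0.25 × 4 = −1. C's best response falls — the actions are strategic substitutes.

-1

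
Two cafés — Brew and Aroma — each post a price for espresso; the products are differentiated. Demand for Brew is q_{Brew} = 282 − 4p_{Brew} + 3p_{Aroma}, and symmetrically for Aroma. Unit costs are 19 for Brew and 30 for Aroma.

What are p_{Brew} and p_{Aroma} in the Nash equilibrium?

Brew's profit: π = (p_{Brew} − 19)(282 − 4p_{Brew} + 3p_{Aroma}).
∂π/∂p_{Brew} = 358 − 8p_{Brew} + 3p_{Aroma} = 0 ⇒ p_{Brew} = 44.75 + 0.375p_{Aroma}.
Similarly p_{Aroma} = 50.25 + 0.375p_{Brew}.
Plugging p_{Aroma} into Brew's best response: p_{Brew} = 44.75 + 0.375(50.25 + 0.375p_{Brew}) ⇒ (55/64)p_{Brew} = 2035/32, so p_{Brew} = 74.
Then p_{Aroma} = 50.25 + 0.375·74 = 78.

74, 78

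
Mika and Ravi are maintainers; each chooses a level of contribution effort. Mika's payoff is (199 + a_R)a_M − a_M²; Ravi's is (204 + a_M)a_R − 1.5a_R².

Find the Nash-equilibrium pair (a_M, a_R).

Expanding Mika's payoff: 199a_M + a_Ra_M − a_M².
∂π/∂a_M = 199 + a_R − 2a_M = 0, so a_M = 99.5 + 0.5a_R.
Likewise for Ravi: a_R = 68 + (1/3)a_M.
Solving the two reaction functions simultaneously: (1 − (0.5)(1/3))a_M = 99.5 + 0.5·68, so (5/6)a_M = 133.5 and a_M = 160.2.
Then a_R = 68 + (1/3)·160.2 = 121.4.

160.2, 121.4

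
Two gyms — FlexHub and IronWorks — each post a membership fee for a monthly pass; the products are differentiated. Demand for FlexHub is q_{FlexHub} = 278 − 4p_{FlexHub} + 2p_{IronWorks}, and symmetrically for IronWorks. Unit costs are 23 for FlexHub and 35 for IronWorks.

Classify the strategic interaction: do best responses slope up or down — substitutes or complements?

FlexHub's profit: π = (p_{FlexHub} − 23)(278 − 4p_{FlexHub} + 2p_{IronWorks}).
∂π/∂p_{FlexHub} = 370 − 8p_{FlexHub} + 2p_{IronWorks} = 0 ⇒ p_{FlexHub} = 46.25 + 0.25p_{IronWorks}.
The best-response slope dp_{FlexHub}/dp_{IronWorks} = 0.25 > 0: the reaction function is upward-sloping, so the choices are strategic complements.

strategic complements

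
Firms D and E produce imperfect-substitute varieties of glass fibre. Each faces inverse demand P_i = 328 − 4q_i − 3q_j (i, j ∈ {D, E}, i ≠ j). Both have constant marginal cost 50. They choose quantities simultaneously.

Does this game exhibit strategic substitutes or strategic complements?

Firm D's profit: π = q_D(328 − 4q_D − 3q_E) − 50q_D.
∂π/∂q_D = 278 − 8q_D − 3q_E = 0 ⇒ q_D = 34.75 − 0.375q_E.
The best-response slope dq_D/dq_E = −0.375 < 0: the reaction function is downward-sloping, so the choices are strategic substitutes.

strategic substitutes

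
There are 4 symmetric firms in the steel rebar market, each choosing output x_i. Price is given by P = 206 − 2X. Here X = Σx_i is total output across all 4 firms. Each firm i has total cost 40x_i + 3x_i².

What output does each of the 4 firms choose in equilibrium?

10.375

A representative firm's profit is π_i = x_i(206 − 2X) − 40x_i − 3x_i², with X = x_i + Σ_{j≠i} x_j.
First-order condition: 166 − 10x_i − 2Σ_{j≠i} x_j = 0.
With identical firms, set every x_j = x: then 166 − 10x − 6x = 0, i.e. x = 166/16 = 10.375.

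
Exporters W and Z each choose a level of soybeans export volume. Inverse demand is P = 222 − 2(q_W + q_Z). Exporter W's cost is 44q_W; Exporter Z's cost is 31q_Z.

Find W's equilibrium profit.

1512.5

Exporter W's profit: π = q_W(222 − 2(q_W + q_Z)) − 44q_W.
∂π/∂q_W = 178 − 4q_W − 2q_Z = 0, so q_W = 44.5 − 0.5q_Z.
By the same steps for Z: q_Z = 47.75 − 0.5q_W.
Plugging q_Z into W's best response: q_W = 44.5 − 0.5(47.75 − 0.5q_W) ⇒ 0.75q_W = 20.625, so q_W = 27.5.
Then q_Z = 47.75 − 0.5·27.5 = 34.
Price P = 222 − 2·61.5 = 99.
W's profit: (99 − 44)·27.5 = 1512.5.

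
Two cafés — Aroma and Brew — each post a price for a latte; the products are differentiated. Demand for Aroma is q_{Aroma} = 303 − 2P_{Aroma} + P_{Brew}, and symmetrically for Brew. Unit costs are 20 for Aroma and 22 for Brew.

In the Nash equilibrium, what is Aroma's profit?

17898.32

Aroma's profit: π = (P_{Aroma} − 20)(303 − 2P_{Aroma} + P_{Brew}).
∂π/∂P_{Aroma} = 343 − 4P_{Aroma} + P_{Brew} = 0 ⇒ P_{Aroma} = 85.75 + 0.25P_{Brew}.
Similarly P_{Brew} = 86.75 + 0.25P_{Aroma}.
Solving the two reaction functions simultaneously: (1 − (0.25)(0.25))P_{Aroma} = 85.75 + 0.25·86.75, so 0.9375P_{Aroma} = 107.4375 and P_{Aroma} = 114.6.
Then P_{Brew} = 86.75 + 0.25·114.6 = 115.4.
q_{Aroma} = 303 − 2·114.6 + 115.4 = 189.2.
Profit = (114.6 − 20)·189.2 = 17898.32.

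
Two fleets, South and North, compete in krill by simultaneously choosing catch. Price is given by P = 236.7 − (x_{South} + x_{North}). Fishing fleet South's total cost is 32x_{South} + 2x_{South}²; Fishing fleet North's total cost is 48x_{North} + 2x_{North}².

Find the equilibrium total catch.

Fishing fleet South's profit: π = x_{South}(236.7 − (x_{South} + x_{North})) − 32x_{South} − 2x_{South}².
∂π/∂x_{South} = 204.7 − 6x_{South} − x_{North} = 0, so x_{South} = 2047/60 − (1/6)x_{North}.
By the same steps for North: x_{North} = 31.45 − (1/6)x_{South}.
Substituting the second reaction function into the first: x_{South} = 2047/60 − (1/6)(31.45 − (1/6)x_{South}), which gives (35/36)x_{South} = 28.875 ⇒ x_{South} = 29.7.
Then x_{North} = 31.45 − (1/6)·29.7 = 26.5.
Total catch: 29.7 + 26.5 = 56.2.

56.2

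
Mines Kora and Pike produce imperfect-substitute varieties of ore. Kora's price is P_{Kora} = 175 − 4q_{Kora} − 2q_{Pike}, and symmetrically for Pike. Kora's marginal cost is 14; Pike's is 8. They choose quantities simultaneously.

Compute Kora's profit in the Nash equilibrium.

Mine Kora's profit: π = q_{Kora}(175 − 4q_{Kora} − 2q_{Pike}) − 14q_{Kora}.
∂π/∂q_{Kora} = 161 − 8q_{Kora} − 2q_{Pike} = 0 ⇒ q_{Kora} = 20.125 − 0.25q_{Pike}.
Similarly q_{Pike} = 20.875 − 0.25q_{Kora}.
Solving the two reaction functions simultaneously: (1 − (−0.25)(−0.25))q_{Kora} = 20.125 − 0.25·20.875, so 0.9375q_{Kora} = 477/32 and q_{Kora} = 15.9.
Then q_{Pike} = 20.875 − 0.25·15.9 = 16.9.
P_{Kora} = 175 − 4·15.9 − 2·16.9 = 77.6.
Profit = (77.6 − 14)·15.9 = 1011.24.

1011.24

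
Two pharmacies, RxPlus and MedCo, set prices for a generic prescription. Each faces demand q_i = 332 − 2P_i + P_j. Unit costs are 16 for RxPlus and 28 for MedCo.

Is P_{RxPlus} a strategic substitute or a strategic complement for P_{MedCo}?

strategic complements

RxPlus's profit: π = (P_{RxPlus} − 16)(332 − 2P_{RxPlus} + P_{MedCo}).
∂π/∂P_{RxPlus} = 364 − 4P_{RxPlus} + P_{MedCo} = 0 ⇒ P_{RxPlus} = 91 + 0.25P_{MedCo}.
The best-response slope dP_{RxPlus}/dP_{MedCo} = 0.25 > 0: the reaction function is upward-sloping, so the choices are strategic complements.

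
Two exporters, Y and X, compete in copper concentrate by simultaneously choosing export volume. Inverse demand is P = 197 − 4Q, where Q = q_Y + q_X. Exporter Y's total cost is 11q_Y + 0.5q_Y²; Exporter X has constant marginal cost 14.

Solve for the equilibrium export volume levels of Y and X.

Exporter Y's profit: π = q_Y(197 − 4(q_Y + q_X)) − 11q_Y − 0.5q_Y².
∂π/∂q_Y = 186 − 9q_Y − 4q_X = 0, so q_Y = 62/3 − (4/9)q_X.
For X: ∂π/∂q_X = 183 − 8q_X − 4q_Y = 0 ⇒ q_X = 22.875 − 0.5q_Y.
Substituting the second reaction function into the first: q_Y = 62/3 − (4/9)(22.875 − 0.5q_Y), which gives (7/9)q_Y = 10.5 ⇒ q_Y = 13.5.
Then q_X = 22.875 − 0.5·13.5 = 16.125.

13.5, 16.125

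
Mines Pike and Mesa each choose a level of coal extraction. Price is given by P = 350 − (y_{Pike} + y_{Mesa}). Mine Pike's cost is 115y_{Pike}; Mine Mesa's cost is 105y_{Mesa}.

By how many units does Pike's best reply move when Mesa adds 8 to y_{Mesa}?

-4

Mine Pike's profit: π = y_{Pike}(350 − (y_{Pike} + y_{Mesa})) − 115y_{Pike}.
∂π/∂y_{Pike} = 235 − 2y_{Pike} − y_{Mesa} = 0, so y_{Pike} = 117.5 − 0.5y_{Mesa}.
The reaction-function slope is −0.5, so an 8-unit rise in y_{Mesa} moves y_{Pike} by −0.5 × 8 = −4. Pike's best response falls — the actions are strategic substitutes.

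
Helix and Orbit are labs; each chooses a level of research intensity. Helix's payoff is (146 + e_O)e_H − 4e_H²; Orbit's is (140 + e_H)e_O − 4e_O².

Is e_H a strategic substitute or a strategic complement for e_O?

Expanding Helix's payoff: 146e_H + e_Oe_H − 4e_H².
∂π/∂e_H = 146 + e_O − 8e_H = 0, so e_H = 18.25 + 0.125e_O.
The best-response slope de_H/de_O = 0.125 > 0: the reaction function is upward-sloping, so the choices are strategic complements.

strategic complements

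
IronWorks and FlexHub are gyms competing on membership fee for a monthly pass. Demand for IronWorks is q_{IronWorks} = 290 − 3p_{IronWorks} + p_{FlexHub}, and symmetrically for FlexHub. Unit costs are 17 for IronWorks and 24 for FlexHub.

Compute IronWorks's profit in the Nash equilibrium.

8049.72

IronWorks's profit: π = (p_{IronWorks} − 17)(290 − 3p_{IronWorks} + p_{FlexHub}).
∂π/∂p_{IronWorks} = 341 − 6p_{IronWorks} + p_{FlexHub} = 0 ⇒ p_{IronWorks} = 341/6 + (1/6)p_{FlexHub}.
Similarly p_{FlexHub} = 181/3 + (1/6)p_{IronWorks}.
Substituting the second reaction function into the first: p_{IronWorks} = 341/6 + (1/6)(181/3 + (1/6)p_{IronWorks}), which gives (35/36)p_{IronWorks} = 602/9 ⇒ p_{IronWorks} = 68.8.
Then p_{FlexHub} = 181/3 + (1/6)·68.8 = 71.8.
q_{IronWorks} = 290 − 3·68.8 + 71.8 = 155.4.
Profit = (68.8 − 17)·155.4 = 8049.72.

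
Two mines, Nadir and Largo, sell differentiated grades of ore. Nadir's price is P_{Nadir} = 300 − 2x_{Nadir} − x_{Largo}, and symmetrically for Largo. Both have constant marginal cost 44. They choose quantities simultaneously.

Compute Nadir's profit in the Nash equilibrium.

Mine Nadir's profit: π = x_{Nadir}(300 − 2x_{Nadir} − x_{Largo}) − 44x_{Nadir}.
∂π/∂x_{Nadir} = 256 − 4x_{Nadir} − x_{Largo} = 0 ⇒ x_{Nadir} = 64 − 0.25x_{Largo}.
Setting x_{Nadir} = x_{Largo} in the reaction function: x_{Nadir} = 64 − 0.25x_{Nadir}, so x_{Nadir} = 64 / 1.25 = 51.2.
P_{Nadir} = 300 − 2·51.2 − 51.2 = 146.4.
Profit = (146.4 − 44)·51.2 = 5242.88.

5242.88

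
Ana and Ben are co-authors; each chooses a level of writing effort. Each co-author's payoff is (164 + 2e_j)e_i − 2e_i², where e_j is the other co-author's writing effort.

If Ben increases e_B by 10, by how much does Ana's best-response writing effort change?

5

Ana's payoff is (164 + 2e_B)e_A − 2e_A².
∂π/∂e_A = 164 + 2e_B − 4e_A = 0, so e_A = 41 + 0.5e_B.
The reaction-function slope is 0.5, so a 10-unit rise in e_B moves e_A by 0.5 × 10 = 5. Ana's best response rises — the actions are strategic complements.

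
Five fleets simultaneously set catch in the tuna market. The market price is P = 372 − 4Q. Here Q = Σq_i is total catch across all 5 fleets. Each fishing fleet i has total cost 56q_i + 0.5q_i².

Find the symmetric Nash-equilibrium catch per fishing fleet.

12.64

A representative fishing fleet's profit is π_i = q_i(372 − 4Q) − 56q_i − 0.5q_i², with Q = q_i + Σ_{j≠i} q_j.
First-order condition: 316 − 9q_i − 4Σ_{j≠i} q_j = 0.
With identical fishing fleets, set every q_j = q: then 316 − 9q − 16q = 0, i.e. q = 316/25 = 12.64.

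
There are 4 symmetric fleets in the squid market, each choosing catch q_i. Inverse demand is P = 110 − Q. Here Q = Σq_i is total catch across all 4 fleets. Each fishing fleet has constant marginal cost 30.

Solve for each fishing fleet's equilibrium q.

16

A representative fishing fleet's profit is π_i = q_i(110 − Q) − 30q_i, with Q = q_i + Σ_{j≠i} q_j.
First-order condition: 80 − 2q_i − Σ_{j≠i} q_j = 0.
In a symmetric equilibrium every fishing fleet chooses the same q, so Σ_{j≠i} q_j = 3q. The condition becomes 80 − 5q = 0, giving q = 80/5 = 16.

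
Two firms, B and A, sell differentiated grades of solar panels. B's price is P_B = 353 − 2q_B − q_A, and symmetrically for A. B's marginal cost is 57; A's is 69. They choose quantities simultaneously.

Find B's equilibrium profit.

Firm B's profit: π = q_B(353 − 2q_B − q_A) − 57q_B.
∂π/∂q_B = 296 − 4q_B − q_A = 0 ⇒ q_B = 74 − 0.25q_A.
Similarly q_A = 71 − 0.25q_B.
Substituting the second reaction function into the first: q_B = 74 − 0.25(71 − 0.25q_B), which gives 0.9375q_B = 56.25 ⇒ q_B = 60.
Then q_A = 71 − 0.25·60 = 56.
P_B = 353 − 2·60 − 56 = 177.
Profit = (177 − 57)·60 = 7200.

7200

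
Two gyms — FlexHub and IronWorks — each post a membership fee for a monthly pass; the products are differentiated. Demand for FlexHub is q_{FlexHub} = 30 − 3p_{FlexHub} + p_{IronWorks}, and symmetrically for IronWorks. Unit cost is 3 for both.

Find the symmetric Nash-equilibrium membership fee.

7.8

FlexHub's profit: π = (p_{FlexHub} − 3)(30 − 3p_{FlexHub} + p_{IronWorks}).
∂π/∂p_{FlexHub} = 39 − 6p_{FlexHub} + p_{IronWorks} = 0 ⇒ p_{FlexHub} = 6.5 + (1/6)p_{IronWorks}.
The game is symmetric, so in equilibrium p_{IronWorks} = p_{FlexHub}: the reaction function gives (5/6)p_{FlexHub} = 6.5, hence p_{FlexHub} = 7.8.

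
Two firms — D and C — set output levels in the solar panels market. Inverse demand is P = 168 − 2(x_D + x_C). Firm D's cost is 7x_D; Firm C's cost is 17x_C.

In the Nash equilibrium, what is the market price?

64

Firm D's profit: π = x_D(168 − 2(x_D + x_C)) − 7x_D.
∂π/∂x_D = 161 − 4x_D − 2x_C = 0, so x_D = 40.25 − 0.5x_C.
By the same steps for C: x_C = 37.75 − 0.5x_D.
Solving the two reaction functions simultaneously: (1 − (−0.5)(−0.5))x_D = 40.25 − 0.5·37.75, so 0.75x_D = 21.375 and x_D = 28.5.
Then x_C = 37.75 − 0.5·28.5 = 23.5.
Equilibrium price: P = 168 − 2·52 = 64.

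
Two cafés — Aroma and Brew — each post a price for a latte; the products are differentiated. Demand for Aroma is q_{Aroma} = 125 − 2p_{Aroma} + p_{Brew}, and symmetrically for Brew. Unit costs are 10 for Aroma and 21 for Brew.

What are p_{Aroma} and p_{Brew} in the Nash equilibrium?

49.8, 54.2

Aroma's profit: π = (p_{Aroma} − 10)(125 − 2p_{Aroma} + p_{Brew}).
∂π/∂p_{Aroma} = 145 − 4p_{Aroma} + p_{Brew} = 0 ⇒ p_{Aroma} = 36.25 + 0.25p_{Brew}.
Similarly p_{Brew} = 41.75 + 0.25p_{Aroma}.
Plugging p_{Brew} into Aroma's best response: p_{Aroma} = 36.25 + 0.25(41.75 + 0.25p_{Aroma}) ⇒ 0.9375p_{Aroma} = 46.6875, so p_{Aroma} = 49.8.
Then p_{Brew} = 41.75 + 0.25·49.8 = 54.2.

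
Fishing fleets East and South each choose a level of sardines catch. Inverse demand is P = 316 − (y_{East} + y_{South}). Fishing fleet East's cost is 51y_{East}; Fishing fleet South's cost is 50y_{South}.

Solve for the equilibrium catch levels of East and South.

Fishing fleet East's profit: π = y_{East}(316 − (y_{East} + y_{South})) − 51y_{East}.
∂π/∂y_{East} = 265 − 2y_{East} − y_{South} = 0, so y_{East} = 132.5 − 0.5y_{South}.
By the same steps for South: y_{South} = 133 − 0.5y_{East}.
Substituting the second reaction function into the first: y_{East} = 132.5 − 0.5(133 − 0.5y_{East}), which gives 0.75y_{East} = 66 ⇒ y_{East} = 88.
Then y_{South} = 133 − 0.5·88 = 89.

88, 89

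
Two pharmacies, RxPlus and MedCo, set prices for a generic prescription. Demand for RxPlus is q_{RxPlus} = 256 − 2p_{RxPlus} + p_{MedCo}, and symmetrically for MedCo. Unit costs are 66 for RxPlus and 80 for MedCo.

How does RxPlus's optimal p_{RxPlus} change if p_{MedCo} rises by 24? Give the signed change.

6

RxPlus's profit: π = (p_{RxPlus} − 66)(256 − 2p_{RxPlus} + p_{MedCo}).
∂π/∂p_{RxPlus} = 388 − 4p_{RxPlus} + p_{MedCo} = 0 ⇒ p_{RxPlus} = 97 + 0.25p_{MedCo}.
The reaction-function slope is 0.25, so a 24-unit rise in p_{MedCo} moves p_{RxPlus} by 0.25 × 24 = 6. RxPlus's best response rises — the actions are strategic complements.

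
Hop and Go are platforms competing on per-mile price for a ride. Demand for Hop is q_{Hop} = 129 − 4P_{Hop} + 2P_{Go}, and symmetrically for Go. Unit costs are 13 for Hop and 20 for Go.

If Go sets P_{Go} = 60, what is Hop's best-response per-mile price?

37.625

Hop's profit: π = (P_{Hop} − 13)(129 − 4P_{Hop} + 2P_{Go}).
∂π/∂P_{Hop} = 181 − 8P_{Hop} + 2P_{Go} = 0 ⇒ P_{Hop} = 22.625 + 0.25P_{Go}.
At P_{Go} = 60: P_{Hop} = 22.625 + 0.25·60 = 37.625.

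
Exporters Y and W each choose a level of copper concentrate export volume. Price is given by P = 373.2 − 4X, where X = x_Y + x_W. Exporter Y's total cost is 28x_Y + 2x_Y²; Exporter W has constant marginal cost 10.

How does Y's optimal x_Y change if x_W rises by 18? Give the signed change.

Exporter Y's profit: π = x_Y(373.2 − 4(x_Y + x_W)) − 28x_Y − 2x_Y².
∂π/∂x_Y = 345.2 − 12x_Y − 4x_W = 0, so x_Y = 863/30 − (1/3)x_W.
The reaction-function slope is −1/3, so an 18-unit rise in x_W moves x_Y by −1/3 × 18 = −6. Y's best response falls — the actions are strategic substitutes.

-6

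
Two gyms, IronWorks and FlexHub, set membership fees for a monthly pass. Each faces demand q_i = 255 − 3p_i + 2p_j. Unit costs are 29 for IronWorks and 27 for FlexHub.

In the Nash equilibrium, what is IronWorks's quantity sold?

168.375

IronWorks's profit: π = (p_{IronWorks} − 29)(255 − 3p_{IronWorks} + 2p_{FlexHub}).
∂π/∂p_{IronWorks} = 342 − 6p_{IronWorks} + 2p_{FlexHub} = 0 ⇒ p_{IronWorks} = 57 + (1/3)p_{FlexHub}.
Similarly p_{FlexHub} = 56 + (1/3)p_{IronWorks}.
Substituting the second reaction function into the first: p_{IronWorks} = 57 + (1/3)(56 + (1/3)p_{IronWorks}), which gives (8/9)p_{IronWorks} = 227/3 ⇒ p_{IronWorks} = 85.125.
Then p_{FlexHub} = 56 + (1/3)·85.125 = 84.375.
q_{IronWorks} = 255 − 3·85.125 + 2·84.375 = 168.375.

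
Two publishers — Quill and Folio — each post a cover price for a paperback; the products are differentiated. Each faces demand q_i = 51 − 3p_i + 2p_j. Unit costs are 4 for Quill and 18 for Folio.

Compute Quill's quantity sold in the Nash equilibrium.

Quill's profit: π = (p_{Quill} − 4)(51 − 3p_{Quill} + 2p_{Folio}).
∂π/∂p_{Quill} = 63 − 6p_{Quill} + 2p_{Folio} = 0 ⇒ p_{Quill} = 10.5 + (1/3)p_{Folio}.
Similarly p_{Folio} = 17.5 + (1/3)p_{Quill}.
Solving the two reaction functions simultaneously: (1 − (1/3)(1/3))p_{Quill} = 10.5 + (1/3)·17.5, so (8/9)p_{Quill} = 49/3 and p_{Quill} = 18.375.
Then p_{Folio} = 17.5 + (1/3)·18.375 = 23.625.
q_{Quill} = 51 − 3·18.375 + 2·23.625 = 43.125.

43.125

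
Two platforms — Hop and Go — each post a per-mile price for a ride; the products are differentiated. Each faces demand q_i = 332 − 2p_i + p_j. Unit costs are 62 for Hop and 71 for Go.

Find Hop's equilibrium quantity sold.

Hop's profit: π = (p_{Hop} − 62)(332 − 2p_{Hop} + p_{Go}).
∂π/∂p_{Hop} = 456 − 4p_{Hop} + p_{Go} = 0 ⇒ p_{Hop} = 114 + 0.25p_{Go}.
Similarly p_{Go} = 118.5 + 0.25p_{Hop}.
Substituting the second reaction function into the first: p_{Hop} = 114 + 0.25(118.5 + 0.25p_{Hop}), which gives 0.9375p_{Hop} = 143.625 ⇒ p_{Hop} = 153.2.
Then p_{Go} = 118.5 + 0.25·153.2 = 156.8.
q_{Hop} = 332 − 2·153.2 + 156.8 = 182.4.

182.4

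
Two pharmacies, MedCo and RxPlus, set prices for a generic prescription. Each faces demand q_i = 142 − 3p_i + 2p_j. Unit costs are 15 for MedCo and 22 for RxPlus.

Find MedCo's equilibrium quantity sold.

MedCo's profit: π = (p_{MedCo} − 15)(142 − 3p_{MedCo} + 2p_{RxPlus}).
∂π/∂p_{MedCo} = 187 − 6p_{MedCo} + 2p_{RxPlus} = 0 ⇒ p_{MedCo} = 187/6 + (1/3)p_{RxPlus}.
Similarly p_{RxPlus} = 104/3 + (1/3)p_{MedCo}.
Substituting the second reaction function into the first: p_{MedCo} = 187/6 + (1/3)(104/3 + (1/3)p_{MedCo}), which gives (8/9)p_{MedCo} = 769/18 ⇒ p_{MedCo} = 48.0625.
Then p_{RxPlus} = 104/3 + (1/3)·48.0625 = 50.6875.
q_{MedCo} = 142 − 3·48.0625 + 2·50.6875 = 99.1875.

99.1875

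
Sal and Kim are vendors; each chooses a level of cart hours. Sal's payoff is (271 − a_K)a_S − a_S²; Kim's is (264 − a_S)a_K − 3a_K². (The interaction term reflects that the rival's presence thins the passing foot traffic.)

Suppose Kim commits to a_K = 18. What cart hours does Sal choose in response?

Expanding Sal's payoff: 271a_S − a_Ka_S − a_S².
∂π/∂a_S = 271 − a_K − 2a_S = 0, so a_S = 135.5 − 0.5a_K.
At a_K = 18: a_S = 135.5 − 0.5·18 = 126.5.

126.5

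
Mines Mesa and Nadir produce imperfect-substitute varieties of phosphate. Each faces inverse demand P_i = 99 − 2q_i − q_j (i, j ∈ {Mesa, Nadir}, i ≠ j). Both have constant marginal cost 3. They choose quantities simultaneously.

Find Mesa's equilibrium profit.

737.28

Mine Mesa's profit: π = q_{Mesa}(99 − 2q_{Mesa} − q_{Nadir}) − 3q_{Mesa}.
∂π/∂q_{Mesa} = 96 − 4q_{Mesa} − q_{Nadir} = 0 ⇒ q_{Mesa} = 24 − 0.25q_{Nadir}.
Setting q_{Mesa} = q_{Nadir} in the reaction function: q_{Mesa} = 24 − 0.25q_{Mesa}, so q_{Mesa} = 24 / 1.25 = 19.2.
P_{Mesa} = 99 − 2·19.2 − 19.2 = 41.4.
Profit = (41.4 − 3)·19.2 = 737.28.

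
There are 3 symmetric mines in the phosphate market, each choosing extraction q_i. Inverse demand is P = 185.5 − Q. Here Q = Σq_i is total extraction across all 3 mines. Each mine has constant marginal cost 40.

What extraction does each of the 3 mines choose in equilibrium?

A representative mine's profit is π_i = q_i(185.5 − Q) − 40q_i, with Q = q_i + Σ_{j≠i} q_j.
First-order condition: 145.5 − 2q_i − Σ_{j≠i} q_j = 0.
Imposing symmetry (q_j = q for all j) turns Σ_{j≠i} q_j into 2q, so 145.5 = 4q and q = 36.375.

36.375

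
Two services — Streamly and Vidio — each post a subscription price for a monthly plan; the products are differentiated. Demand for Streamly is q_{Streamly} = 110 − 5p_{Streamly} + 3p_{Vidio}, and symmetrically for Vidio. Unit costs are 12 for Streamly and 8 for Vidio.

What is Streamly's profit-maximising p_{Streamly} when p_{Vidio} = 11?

Streamly's profit: π = (p_{Streamly} − 12)(110 − 5p_{Streamly} + 3p_{Vidio}).
∂π/∂p_{Streamly} = 170 − 10p_{Streamly} + 3p_{Vidio} = 0 ⇒ p_{Streamly} = 17 + 0.3p_{Vidio}.
At p_{Vidio} = 11: p_{Streamly} = 17 + 0.3·11 = 20.3.

20.3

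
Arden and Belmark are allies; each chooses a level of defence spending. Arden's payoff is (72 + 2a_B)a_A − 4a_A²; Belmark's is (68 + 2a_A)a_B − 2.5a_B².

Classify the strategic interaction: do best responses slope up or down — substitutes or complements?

Expanding Arden's payoff: 72a_A + 2a_Ba_A − 4a_A².
∂π/∂a_A = 72 + 2a_B − 8a_A = 0, so a_A = 9 + 0.25a_B.
The best-response slope da_A/da_B = 0.25 > 0: the reaction function is upward-sloping, so the choices are strategic complements.

strategic complements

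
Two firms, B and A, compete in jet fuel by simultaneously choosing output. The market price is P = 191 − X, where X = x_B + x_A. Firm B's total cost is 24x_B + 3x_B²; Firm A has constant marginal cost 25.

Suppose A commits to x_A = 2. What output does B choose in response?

Firm B's profit: π = x_B(191 − (x_B + x_A)) − 24x_B − 3x_B².
∂π/∂x_B = 167 − 8x_B − x_A = 0, so x_B = 20.875 − 0.125x_A.
At x_A = 2: x_B = 20.875 − 0.125·2 = 20.625.

20.625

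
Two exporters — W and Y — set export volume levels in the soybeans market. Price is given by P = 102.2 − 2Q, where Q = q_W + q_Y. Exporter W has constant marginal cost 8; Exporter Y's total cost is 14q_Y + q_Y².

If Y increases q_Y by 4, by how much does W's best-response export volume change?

-2

Exporter W's profit: π = q_W(102.2 − 2(q_W + q_Y)) − 8q_W.
∂π/∂q_W = 94.2 − 4q_W − 2q_Y = 0, so q_W = 23.55 − 0.5q_Y.
The reaction-function slope is −0.5, so a 4-unit rise in q_Y moves q_W by −0.5 × 4 = −2. W's best response falls — the actions are strategic substitutes.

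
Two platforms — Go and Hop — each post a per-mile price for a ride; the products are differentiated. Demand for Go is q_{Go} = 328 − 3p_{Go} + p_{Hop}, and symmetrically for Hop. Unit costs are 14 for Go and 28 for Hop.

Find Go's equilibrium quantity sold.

Go's profit: π = (p_{Go} − 14)(328 − 3p_{Go} + p_{Hop}).
∂π/∂p_{Go} = 370 − 6p_{Go} + p_{Hop} = 0 ⇒ p_{Go} = 185/3 + (1/6)p_{Hop}.
Similarly p_{Hop} = 206/3 + (1/6)p_{Go}.
Solving the two reaction functions simultaneously: (1 − (1/6)(1/6))p_{Go} = 185/3 + (1/6)·(206/3), so (35/36)p_{Go} = 658/9 and p_{Go} = 75.2.
Then p_{Hop} = 206/3 + (1/6)·75.2 = 81.2.
q_{Go} = 328 − 3·75.2 + 81.2 = 183.6.

183.6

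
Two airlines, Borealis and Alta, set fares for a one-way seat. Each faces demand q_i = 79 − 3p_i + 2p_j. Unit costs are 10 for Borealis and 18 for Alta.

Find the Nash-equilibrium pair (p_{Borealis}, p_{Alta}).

Borealis's profit: π = (p_{Borealis} − 10)(79 − 3p_{Borealis} + 2p_{Alta}).
∂π/∂p_{Borealis} = 109 − 6p_{Borealis} + 2p_{Alta} = 0 ⇒ p_{Borealis} = 109/6 + (1/3)p_{Alta}.
Similarly p_{Alta} = 133/6 + (1/3)p_{Borealis}.
Substituting the second reaction function into the first: p_{Borealis} = 109/6 + (1/3)(133/6 + (1/3)p_{Borealis}), which gives (8/9)p_{Borealis} = 230/9 ⇒ p_{Borealis} = 28.75.
Then p_{Alta} = 133/6 + (1/3)·28.75 = 31.75.

28.75, 31.75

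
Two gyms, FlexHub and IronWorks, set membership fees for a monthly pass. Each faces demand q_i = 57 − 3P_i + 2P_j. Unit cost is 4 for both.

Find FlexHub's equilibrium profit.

526.6875

FlexHub's profit: π = (P_{FlexHub} − 4)(57 − 3P_{FlexHub} + 2P_{IronWorks}).
∂π/∂P_{FlexHub} = 69 − 6P_{FlexHub} + 2P_{IronWorks} = 0 ⇒ P_{FlexHub} = 11.5 + (1/3)P_{IronWorks}.
Setting P_{FlexHub} = P_{IronWorks} in the reaction function: P_{FlexHub} = 11.5 + (1/3)P_{FlexHub}, so P_{FlexHub} = 11.5 / (2/3) = 17.25.
q_{FlexHub} = 57 − 3·17.25 + 2·17.25 = 39.75.
Profit = (17.25 − 4)·39.75 = 526.6875.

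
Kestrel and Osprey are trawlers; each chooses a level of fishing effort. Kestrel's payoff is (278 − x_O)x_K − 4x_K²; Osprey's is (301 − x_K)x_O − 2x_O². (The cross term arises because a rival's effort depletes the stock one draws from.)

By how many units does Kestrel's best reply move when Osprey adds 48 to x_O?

Expanding Kestrel's payoff: 278x_K − x_Ox_K − 4x_K².
∂π/∂x_K = 278 − x_O − 8x_K = 0, so x_K = 34.75 − 0.125x_O.
The reaction-function slope is −0.125, so a 48-unit rise in x_O moves x_K by −0.125 × 48 = −6. Kestrel's best response falls — the actions are strategic substitutes.

-6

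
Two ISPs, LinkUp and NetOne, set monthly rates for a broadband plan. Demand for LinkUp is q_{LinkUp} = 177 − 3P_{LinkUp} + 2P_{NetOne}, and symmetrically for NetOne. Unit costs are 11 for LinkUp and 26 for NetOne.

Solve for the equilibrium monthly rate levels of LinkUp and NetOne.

LinkUp's profit: π = (P_{LinkUp} − 11)(177 − 3P_{LinkUp} + 2P_{NetOne}).
∂π/∂P_{LinkUp} = 210 − 6P_{LinkUp} + 2P_{NetOne} = 0 ⇒ P_{LinkUp} = 35 + (1/3)P_{NetOne}.
Similarly P_{NetOne} = 42.5 + (1/3)P_{LinkUp}.
Solving the two reaction functions simultaneously: (1 − (1/3)(1/3))P_{LinkUp} = 35 + (1/3)·42.5, so (8/9)P_{LinkUp} = 295/6 and P_{LinkUp} = 55.3125.
Then P_{NetOne} = 42.5 + (1/3)·55.3125 = 60.9375.

55.3125, 60.9375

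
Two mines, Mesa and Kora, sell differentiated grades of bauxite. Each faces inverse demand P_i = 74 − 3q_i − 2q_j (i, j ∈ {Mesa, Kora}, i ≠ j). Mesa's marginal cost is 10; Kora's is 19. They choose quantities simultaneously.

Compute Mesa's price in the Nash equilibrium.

35.6875

Mine Mesa's profit: π = q_{Mesa}(74 − 3q_{Mesa} − 2q_{Kora}) − 10q_{Mesa}.
∂π/∂q_{Mesa} = 64 − 6q_{Mesa} − 2q_{Kora} = 0 ⇒ q_{Mesa} = 32/3 − (1/3)q_{Kora}.
Similarly q_{Kora} = 55/6 − (1/3)q_{Mesa}.
Substituting the second reaction function into the first: q_{Mesa} = 32/3 − (1/3)(55/6 − (1/3)q_{Mesa}), which gives (8/9)q_{Mesa} = 137/18 ⇒ q_{Mesa} = 8.5625.
Then q_{Kora} = 55/6 − (1/3)·8.5625 = 6.3125.
P_{Mesa} = 74 − 3·8.5625 − 2·6.3125 = 35.6875.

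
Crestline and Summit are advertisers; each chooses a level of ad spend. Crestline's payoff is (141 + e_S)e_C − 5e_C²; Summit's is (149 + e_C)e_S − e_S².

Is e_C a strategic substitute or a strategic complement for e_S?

strategic complements

Expanding Crestline's payoff: 141e_C + e_Se_C − 5e_C².
∂π/∂e_C = 141 + e_S − 10e_C = 0, so e_C = 14.1 + 0.1e_S.
The best-response slope de_C/de_S = 0.1 > 0: the reaction function is upward-sloping, so the choices are strategic complements.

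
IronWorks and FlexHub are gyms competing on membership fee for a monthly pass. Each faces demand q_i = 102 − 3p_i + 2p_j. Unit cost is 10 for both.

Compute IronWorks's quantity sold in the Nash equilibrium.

IronWorks's profit: π = (p_{IronWorks} − 10)(102 − 3p_{IronWorks} + 2p_{FlexHub}).
∂π/∂p_{IronWorks} = 132 − 6p_{IronWorks} + 2p_{FlexHub} = 0 ⇒ p_{IronWorks} = 22 + (1/3)p_{FlexHub}.
By symmetry p_{FlexHub} = p_{IronWorks}; substituting into the reaction function, (2/3)p_{IronWorks} = 22 and p_{IronWorks} = 33.
q_{IronWorks} = 102 − 3·33 + 2·33 = 69.

69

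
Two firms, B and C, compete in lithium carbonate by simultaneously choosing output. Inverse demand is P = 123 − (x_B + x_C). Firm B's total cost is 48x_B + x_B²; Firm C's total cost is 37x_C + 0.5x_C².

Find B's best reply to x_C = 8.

16.75

Firm B's profit: π = x_B(123 − (x_B + x_C)) − 48x_B − x_B².
∂π/∂x_B = 75 − 4x_B − x_C = 0, so x_B = 18.75 − 0.25x_C.
At x_C = 8: x_B = 18.75 − 0.25·8 = 16.75.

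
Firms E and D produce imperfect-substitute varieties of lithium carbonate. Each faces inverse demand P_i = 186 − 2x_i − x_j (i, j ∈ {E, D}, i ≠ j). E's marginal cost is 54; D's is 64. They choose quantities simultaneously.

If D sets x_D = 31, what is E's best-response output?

25.25

Firm E's profit: π = x_E(186 − 2x_E − x_D) − 54x_E.
∂π/∂x_E = 132 − 4x_E − x_D = 0 ⇒ x_E = 33 − 0.25x_D.
At x_D = 31: x_E = 33 − 0.25·31 = 25.25.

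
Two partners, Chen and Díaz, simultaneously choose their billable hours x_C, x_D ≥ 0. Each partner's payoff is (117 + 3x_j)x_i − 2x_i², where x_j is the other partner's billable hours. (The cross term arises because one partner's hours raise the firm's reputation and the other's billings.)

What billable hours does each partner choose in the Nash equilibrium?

117

Chen's payoff is (117 + 3x_D)x_C − 2x_C².
∂π/∂x_C = 117 + 3x_D − 4x_C = 0, so x_C = 29.25 + 0.75x_D.
Setting x_C = x_D in the reaction function: x_C = 29.25 + 0.75x_C, so x_C = 29.25 / 0.25 = 117.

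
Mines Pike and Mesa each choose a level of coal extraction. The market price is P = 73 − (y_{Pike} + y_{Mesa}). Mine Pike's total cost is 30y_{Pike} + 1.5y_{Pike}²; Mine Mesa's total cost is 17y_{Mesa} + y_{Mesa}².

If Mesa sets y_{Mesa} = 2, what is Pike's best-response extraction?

8.2

Mine Pike's profit: π = y_{Pike}(73 − (y_{Pike} + y_{Mesa})) − 30y_{Pike} − 1.5y_{Pike}².
∂π/∂y_{Pike} = 43 − 5y_{Pike} − y_{Mesa} = 0, so y_{Pike} = 8.6 − 0.2y_{Mesa}.
At y_{Mesa} = 2: y_{Pike} = 8.6 − 0.2·2 = 8.2.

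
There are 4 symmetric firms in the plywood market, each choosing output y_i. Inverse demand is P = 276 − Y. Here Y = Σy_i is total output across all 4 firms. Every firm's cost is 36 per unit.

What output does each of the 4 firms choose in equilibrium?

48

A representative firm's profit is π_i = y_i(276 − Y) − 36y_i, with Y = y_i + Σ_{j≠i} y_j.
First-order condition: 240 − 2y_i − Σ_{j≠i} y_j = 0.
In a symmetric equilibrium every firm chooses the same y, so Σ_{j≠i} y_j = 3y. The condition becomes 240 − 5y = 0, giving y = 240/5 = 48.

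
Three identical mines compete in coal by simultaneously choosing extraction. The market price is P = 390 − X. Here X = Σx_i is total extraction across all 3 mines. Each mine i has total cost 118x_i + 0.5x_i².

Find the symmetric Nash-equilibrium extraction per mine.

A representative mine's profit is π_i = x_i(390 − X) − 118x_i − 0.5x_i², with X = x_i + Σ_{j≠i} x_j.
First-order condition: 272 − 3x_i − Σ_{j≠i} x_j = 0.
In a symmetric equilibrium every mine chooses the same x, so Σ_{j≠i} x_j = 2x. The condition becomes 272 − 5x = 0, giving x = 272/5 = 54.4.

54.4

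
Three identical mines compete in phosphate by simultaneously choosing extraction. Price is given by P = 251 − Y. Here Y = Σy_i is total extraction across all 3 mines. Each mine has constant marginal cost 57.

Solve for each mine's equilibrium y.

48.5

A representative mine's profit is π_i = y_i(251 − Y) − 57y_i, with Y = y_i + Σ_{j≠i} y_j.
First-order condition: 194 − 2y_i − Σ_{j≠i} y_j = 0.
With identical mines, set every y_j = y: then 194 − 2y − 2y = 0, i.e. y = 194/4 = 48.5.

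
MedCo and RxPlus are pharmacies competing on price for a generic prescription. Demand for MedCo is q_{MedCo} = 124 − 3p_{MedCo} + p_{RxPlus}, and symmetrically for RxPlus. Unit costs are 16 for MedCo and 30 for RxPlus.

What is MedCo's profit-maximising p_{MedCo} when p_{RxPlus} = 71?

40.5

MedCo's profit: π = (p_{MedCo} − 16)(124 − 3p_{MedCo} + p_{RxPlus}).
∂π/∂p_{MedCo} = 172 − 6p_{MedCo} + p_{RxPlus} = 0 ⇒ p_{MedCo} = 86/3 + (1/6)p_{RxPlus}.
At p_{RxPlus} = 71: p_{MedCo} = 86/3 + (1/6)·71 = 40.5.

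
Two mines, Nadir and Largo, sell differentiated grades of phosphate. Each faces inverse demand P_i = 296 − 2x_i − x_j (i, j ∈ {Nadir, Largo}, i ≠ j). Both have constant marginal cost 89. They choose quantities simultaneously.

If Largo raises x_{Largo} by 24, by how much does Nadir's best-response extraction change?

Mine Nadir's profit: π = x_{Nadir}(296 − 2x_{Nadir} − x_{Largo}) − 89x_{Nadir}.
∂π/∂x_{Nadir} = 207 − 4x_{Nadir} − x_{Largo} = 0 ⇒ x_{Nadir} = 51.75 − 0.25x_{Largo}.
The reaction-function slope is −0.25, so a 24-unit rise in x_{Largo} moves x_{Nadir} by −0.25 × 24 = −6. Nadir's best response falls — the actions are strategic substitutes.

-6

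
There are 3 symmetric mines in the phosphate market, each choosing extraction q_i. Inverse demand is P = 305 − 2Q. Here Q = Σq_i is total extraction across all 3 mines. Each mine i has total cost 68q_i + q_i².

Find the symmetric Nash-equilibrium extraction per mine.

23.7

A representative mine's profit is π_i = q_i(305 − 2Q) − 68q_i − q_i², with Q = q_i + Σ_{j≠i} q_j.
First-order condition: 237 − 6q_i − 2Σ_{j≠i} q_j = 0.
In a symmetric equilibrium every mine chooses the same q, so Σ_{j≠i} q_j = 2q. The condition becomes 237 − 10q = 0, giving q = 237/10 = 23.7.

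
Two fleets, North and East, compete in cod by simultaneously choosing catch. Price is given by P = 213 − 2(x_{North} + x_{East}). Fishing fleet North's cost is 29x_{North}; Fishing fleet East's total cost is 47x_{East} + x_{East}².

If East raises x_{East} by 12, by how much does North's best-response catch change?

-6

Fishing fleet North's profit: π = x_{North}(213 − 2(x_{North} + x_{East})) − 29x_{North}.
∂π/∂x_{North} = 184 − 4x_{North} − 2x_{East} = 0, so x_{North} = 46 − 0.5x_{East}.
The reaction-function slope is −0.5, so a 12-unit rise in x_{East} moves x_{North} by −0.5 × 12 = −6. North's best response falls — the actions are strategic substitutes.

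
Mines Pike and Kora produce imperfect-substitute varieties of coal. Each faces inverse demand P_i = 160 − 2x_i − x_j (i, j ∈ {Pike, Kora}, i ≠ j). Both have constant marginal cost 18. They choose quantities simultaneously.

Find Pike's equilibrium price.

Mine Pike's profit: π = x_{Pike}(160 − 2x_{Pike} − x_{Kora}) − 18x_{Pike}.
∂π/∂x_{Pike} = 142 − 4x_{Pike} − x_{Kora} = 0 ⇒ x_{Pike} = 35.5 − 0.25x_{Kora}.
Setting x_{Pike} = x_{Kora} in the reaction function: x_{Pike} = 35.5 − 0.25x_{Pike}, so x_{Pike} = 35.5 / 1.25 = 28.4.
P_{Pike} = 160 − 2·28.4 − 28.4 = 74.8.

74.8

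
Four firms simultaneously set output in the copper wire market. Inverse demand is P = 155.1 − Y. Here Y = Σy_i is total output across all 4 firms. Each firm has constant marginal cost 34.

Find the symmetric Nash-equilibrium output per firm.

24.22

A representative firm's profit is π_i = y_i(155.1 − Y) − 34y_i, with Y = y_i + Σ_{j≠i} y_j.
First-order condition: 121.1 − 2y_i − Σ_{j≠i} y_j = 0.
With identical firms, set every y_j = y: then 121.1 − 2y − 3y = 0, i.e. y = 121.1/5 = 24.22.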